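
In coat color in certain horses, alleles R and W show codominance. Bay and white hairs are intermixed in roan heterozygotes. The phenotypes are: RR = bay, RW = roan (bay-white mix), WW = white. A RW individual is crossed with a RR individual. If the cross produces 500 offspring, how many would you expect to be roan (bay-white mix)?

Punnett square for RW × RR:
Offspring genotypes: 2 RR, 2 RW
Phenotype counts: 2 bay, 2 roan (bay-white mix)
roan (bay-white mix): 2 out of 4 → fraction 1/2
Expected count = 1/2 × 500 = 250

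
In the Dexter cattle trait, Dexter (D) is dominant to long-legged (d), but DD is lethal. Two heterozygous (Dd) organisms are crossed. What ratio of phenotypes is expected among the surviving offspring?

Cross: Dd × Dd
Punnett square offspring (before lethality): 1 DD, 2 Dd, 1 dd
The DD genotype is lethal (embryos die); surviving offspring: 2 Dd, 1 dd
Ratio: 2 Dexter (short-legged) : 1 long-legged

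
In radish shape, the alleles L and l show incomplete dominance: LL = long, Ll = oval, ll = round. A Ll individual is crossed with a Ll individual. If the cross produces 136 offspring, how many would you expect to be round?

Punnett square for Ll × Ll:
Offspring genotypes: 1 LL, 2 Ll, 1 ll
Phenotype counts: 1 long, 2 oval, 1 round
round: 1 out of 4 → fraction 1/4
Expected count = 1/4 × 136 = 34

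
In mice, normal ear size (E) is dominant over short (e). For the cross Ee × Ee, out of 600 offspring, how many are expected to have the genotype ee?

Punnett square for Ee × Ee:
Offspring genotypes: 1 EE, 2 Ee, 1 ee
Total offspring: 4
Count with target: 1
Probability: 1/4
Expected count = 1/4 × 600 = 150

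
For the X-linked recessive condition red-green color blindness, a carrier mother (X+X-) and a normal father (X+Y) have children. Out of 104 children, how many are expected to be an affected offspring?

Cross: X+X- × X+Y
Offspring: 1 X+X+, 1 X+Y, 1 X+X-, 1 X-Y
Probability of an affected offspring: 1/4
Expected count = 1/4 × 104 = 26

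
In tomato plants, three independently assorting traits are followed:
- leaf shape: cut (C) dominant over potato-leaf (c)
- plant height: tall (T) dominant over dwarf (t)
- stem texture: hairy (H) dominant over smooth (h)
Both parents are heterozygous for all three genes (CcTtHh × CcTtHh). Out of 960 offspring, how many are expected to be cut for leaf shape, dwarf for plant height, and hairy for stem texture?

Trihybrid cross: CcTtHh × CcTtHh
Each trait segregates independently with a 3:1 phenotypic ratio, so each gene contributes 3/4 (dominant) or 1/4 (recessive).
Target: cut (leaf shape), dwarf (plant height), hairy (stem texture)
Probability = product of independent per-trait probabilities
= 3/4 × 1/4 × 3/4 = 9/64
Expected count = 9/64 × 960 = 135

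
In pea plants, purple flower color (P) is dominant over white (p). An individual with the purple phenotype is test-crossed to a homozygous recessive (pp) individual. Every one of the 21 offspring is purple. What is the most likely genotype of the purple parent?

Test cross: ? × pp
All offspring are purple.
If the unknown parent were heterozygous (Pp), about half of 21 offspring would be white; none are. The unknown parent is most likely homozygous dominant (PP).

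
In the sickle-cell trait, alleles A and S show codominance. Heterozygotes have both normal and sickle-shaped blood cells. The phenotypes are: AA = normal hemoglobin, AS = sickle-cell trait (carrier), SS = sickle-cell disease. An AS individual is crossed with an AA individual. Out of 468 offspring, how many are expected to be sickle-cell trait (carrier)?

Punnett square for AS × AA:
Offspring genotypes: 2 AA, 2 AS
Phenotype counts: 2 normal hemoglobin, 2 sickle-cell trait (carrier)
sickle-cell trait (carrier): 2 out of 4 → fraction 1/2
Expected count = 1/2 × 468 = 234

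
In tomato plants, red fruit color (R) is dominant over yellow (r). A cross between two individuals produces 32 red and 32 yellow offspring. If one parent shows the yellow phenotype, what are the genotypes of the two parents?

Observed offspring: 32 red, 32 yellow
The observed ratio simplifies to 1:1. One parent shows yellow, so its genotype must be rr. A 1:1 offspring split requires the other parent to be heterozygous (Rr).
Parent genotypes: rr × Rr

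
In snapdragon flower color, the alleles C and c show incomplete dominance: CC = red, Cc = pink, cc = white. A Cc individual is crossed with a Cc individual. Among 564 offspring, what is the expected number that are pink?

Punnett square for Cc × Cc:
Offspring genotypes: 1 CC, 2 Cc, 1 cc
Phenotype counts: 1 red, 2 pink, 1 white
pink: 2 out of 4 → fraction 1/2
Expected count = 1/2 × 564 = 282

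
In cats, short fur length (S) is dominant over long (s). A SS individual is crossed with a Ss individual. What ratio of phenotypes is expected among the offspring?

Punnett square for SS × Ss:
Offspring genotypes: 2 SS, 2 Ss
short: 4, long: 0
Ratio: all short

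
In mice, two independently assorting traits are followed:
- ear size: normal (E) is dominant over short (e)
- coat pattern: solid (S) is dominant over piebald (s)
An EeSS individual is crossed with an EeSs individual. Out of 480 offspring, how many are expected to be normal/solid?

Dihybrid cross EeSS × EeSs — consider each gene separately:
ear size: Ee × Ee → 1 EE, 2 Ee, 1 ee → 3 E_ : 1 ee (out of 4)
coat pattern: SS × Ss → 2 SS, 2 Ss → 4 S_ (out of 4)
Combine (counts out of 4 × 4 = 16): normal/solid (E_S_) = 3×4 = 12; short/solid (eeS_) = 1×4 = 4
Phenotype counts (out of 16): 12 normal/solid, 4 short/solid
normal/solid: 12 out of 16 → fraction 3/4
Expected count = 3/4 × 480 = 360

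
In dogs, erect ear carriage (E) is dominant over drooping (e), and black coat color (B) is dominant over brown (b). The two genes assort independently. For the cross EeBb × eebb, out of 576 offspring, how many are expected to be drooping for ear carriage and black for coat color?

Dihybrid cross EeBb × eebb — consider each gene separately:
ear carriage: Ee × ee → 2 Ee, 2 ee → 2 E_ : 2 ee (out of 4)
coat color: Bb × bb → 2 Bb, 2 bb → 2 B_ : 2 bb (out of 4)
Looking for: drooping (ee) and black (B_)
P(drooping) = 2/4, P(black) = 2/4
P(both) = 2/4 × 2/4 = 4/16 = 1/4
Expected count = 1/4 × 576 = 144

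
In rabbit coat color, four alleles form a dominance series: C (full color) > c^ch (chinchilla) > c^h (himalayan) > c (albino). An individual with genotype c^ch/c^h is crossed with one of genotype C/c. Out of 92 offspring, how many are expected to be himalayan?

Cross: c^ch/c^h × C/c
Allele dominance: C > c^ch > c^h > c
Offspring genotypes: 1 C/c^ch, 1 c^ch/c, 1 C/c^h, 1 c^h/c
Phenotype counts: 2 full color, 1 chinchilla, 1 himalayan
himalayan: 1 out of 4 → fraction 1/4
Expected count = 1/4 × 92 = 23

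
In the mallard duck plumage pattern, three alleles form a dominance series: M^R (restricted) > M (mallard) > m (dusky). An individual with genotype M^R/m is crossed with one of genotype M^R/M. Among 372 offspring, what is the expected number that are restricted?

Cross: M^R/m × M^R/M
Allele dominance: M^R > M > m
Offspring genotypes: 1 M^R/M^R, 1 M^R/M, 1 M^R/m, 1 M/m
Phenotype counts: 3 restricted, 1 mallard
restricted: 3 out of 4 → fraction 3/4
Expected count = 3/4 × 372 = 279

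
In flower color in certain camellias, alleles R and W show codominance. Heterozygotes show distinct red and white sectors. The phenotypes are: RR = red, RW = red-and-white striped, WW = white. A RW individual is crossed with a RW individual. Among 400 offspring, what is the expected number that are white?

Punnett square for RW × RW:
Offspring genotypes: 1 RR, 2 RW, 1 WW
Phenotype counts: 1 red, 2 red-and-white striped, 1 white
white: 1 out of 4 → fraction 1/4
Expected count = 1/4 × 400 = 100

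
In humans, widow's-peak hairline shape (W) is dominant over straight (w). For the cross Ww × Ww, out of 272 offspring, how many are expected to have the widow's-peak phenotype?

Punnett square for Ww × Ww:
Offspring genotypes: 1 WW, 2 Ww, 1 ww
Total offspring: 4
Count with target: 3
Probability: 3/4
Expected count = 3/4 × 272 = 204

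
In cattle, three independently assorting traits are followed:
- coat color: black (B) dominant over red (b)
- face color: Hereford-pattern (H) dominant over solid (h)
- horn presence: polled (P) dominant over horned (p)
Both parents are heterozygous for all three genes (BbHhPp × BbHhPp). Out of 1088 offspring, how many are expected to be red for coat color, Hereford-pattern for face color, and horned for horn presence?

Trihybrid cross: BbHhPp × BbHhPp
Each trait segregates independently with a 3:1 phenotypic ratio, so each gene contributes 3/4 (dominant) or 1/4 (recessive).
Target: red (coat color), Hereford-pattern (face color), horned (horn presence)
Probability = product of independent per-trait probabilities
= 1/4 × 3/4 × 1/4 = 3/64
Expected count = 3/64 × 1088 = 51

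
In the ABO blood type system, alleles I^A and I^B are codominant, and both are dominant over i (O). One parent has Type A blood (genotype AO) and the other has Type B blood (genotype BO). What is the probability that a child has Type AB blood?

Cross: AO × BO
Possible offspring genotypes: 1 AB, 1 AO, 1 BO, 1 OO
Blood type counts: 1 Type AB, 1 Type A, 1 Type B, 1 Type O
Probability of Type AB: 1/4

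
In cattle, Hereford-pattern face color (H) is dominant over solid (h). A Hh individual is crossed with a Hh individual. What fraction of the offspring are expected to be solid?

Punnett square for Hh × Hh:
Offspring genotypes: 1 HH, 2 Hh, 1 hh
Hereford-pattern: 3, solid: 1
solid: 1 out of 4
Probability: 1/4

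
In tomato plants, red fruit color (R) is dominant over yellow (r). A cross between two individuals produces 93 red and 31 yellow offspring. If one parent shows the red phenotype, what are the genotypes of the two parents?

Observed offspring: 93 red, 31 yellow
The observed ratio simplifies to 3:1. Yellow (rr) offspring appear, so each parent must contribute one r allele. The parent stated to show red carries R, so it is Rr. The other parent is then either Rr or rr: Rr × rr would give a 1:1 split, whereas Rr × Rr gives 3:1 — matching the data. So both parents are heterozygous (Rr × Rr).
Parent genotypes: Rr × Rr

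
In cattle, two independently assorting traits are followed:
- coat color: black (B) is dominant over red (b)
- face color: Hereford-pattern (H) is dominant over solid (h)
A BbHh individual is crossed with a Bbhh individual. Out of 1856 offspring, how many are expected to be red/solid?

Dihybrid cross BbHh × Bbhh — consider each gene separately:
coat color: Bb × Bb → 1 BB, 2 Bb, 1 bb → 3 B_ : 1 bb (out of 4)
face color: Hh × hh → 2 Hh, 2 hh → 2 H_ : 2 hh (out of 4)
Combine (counts out of 4 × 4 = 16): black/Hereford-pattern (B_H_) = 3×2 = 6; black/solid (B_hh) = 3×2 = 6; red/Hereford-pattern (bbH_) = 1×2 = 2; red/solid (bbhh) = 1×2 = 2
Phenotype counts (out of 16): 6 black/Hereford-pattern, 6 black/solid, 2 red/Hereford-pattern, 2 red/solid
red/solid: 2 out of 16 → fraction 1/8
Expected count = 1/8 × 1856 = 232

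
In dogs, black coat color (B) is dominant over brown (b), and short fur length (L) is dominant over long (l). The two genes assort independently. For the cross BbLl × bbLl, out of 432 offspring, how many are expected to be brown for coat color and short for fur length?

Dihybrid cross BbLl × bbLl — consider each gene separately:
coat color: Bb × bb → 2 Bb, 2 bb → 2 B_ : 2 bb (out of 4)
fur length: Ll × Ll → 1 LL, 2 Ll, 1 ll → 3 L_ : 1 ll (out of 4)
Looking for: brown (bb) and short (L_)
P(brown) = 2/4, P(short) = 3/4
P(both) = 2/4 × 3/4 = 6/16 = 3/8
Expected count = 3/8 × 432 = 162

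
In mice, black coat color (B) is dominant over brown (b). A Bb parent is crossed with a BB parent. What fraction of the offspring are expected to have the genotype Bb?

Punnett square for Bb × BB:
Offspring genotypes: 2 BB, 2 Bb
Total offspring: 4
Count with target: 2
Probability: 2/4 = 1/2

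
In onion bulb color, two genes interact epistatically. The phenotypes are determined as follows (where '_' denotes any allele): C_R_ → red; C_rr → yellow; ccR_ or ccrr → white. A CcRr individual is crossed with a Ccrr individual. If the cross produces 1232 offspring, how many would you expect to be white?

Cross: CcRr × Ccrr — consider each gene separately:
C gene: Cc × Cc → 1 CC, 2 Cc, 1 cc → 3 C_ : 1 cc (out of 4)
R gene: Rr × rr → 2 Rr, 2 rr → 2 R_ : 2 rr (out of 4)
Genotype classes (out of 4 × 4 = 16): C_R_ = 3×2 = 6; C_rr = 3×2 = 6; ccR_ = 1×2 = 2; ccrr = 1×2 = 2
Apply the phenotype rules: C_R_ (6) → red; C_rr (6) → yellow; ccR_ (2) + ccrr (2) → white
Phenotype counts (out of 16): 6 red, 6 yellow, 4 white
white: 4 out of 16 → fraction 1/4
Expected count = 1/4 × 1232 = 308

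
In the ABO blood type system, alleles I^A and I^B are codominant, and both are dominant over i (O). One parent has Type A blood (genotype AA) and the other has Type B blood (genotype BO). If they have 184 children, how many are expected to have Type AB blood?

Cross: AA × BO
Possible offspring genotypes: 2 AB, 2 AO
Blood type counts: 2 Type AB, 2 Type A
Probability of Type AB: 2/4 = 1/2
Expected count = 1/2 × 184 = 92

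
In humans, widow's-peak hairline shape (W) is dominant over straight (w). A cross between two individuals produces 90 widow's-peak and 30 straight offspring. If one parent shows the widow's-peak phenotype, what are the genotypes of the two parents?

Observed offspring: 90 widow's-peak, 30 straight
The observed ratio simplifies to 3:1. Straight (ww) offspring appear, so each parent must contribute one w allele. The parent stated to show widow's-peak carries W, so it is Ww. The other parent is then either Ww or ww: Ww × ww would give a 1:1 split, whereas Ww × Ww gives 3:1 — matching the data. So both parents are heterozygous (Ww × Ww).
Parent genotypes: Ww × Ww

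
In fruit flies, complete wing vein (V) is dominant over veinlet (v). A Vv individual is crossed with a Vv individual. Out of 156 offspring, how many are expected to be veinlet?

Punnett square for Vv × Vv:
Offspring genotypes: 1 VV, 2 Vv, 1 vv
complete: 3, veinlet: 1
veinlet: 1 out of 4 → fraction 1/4
Expected count = 1/4 × 156 = 39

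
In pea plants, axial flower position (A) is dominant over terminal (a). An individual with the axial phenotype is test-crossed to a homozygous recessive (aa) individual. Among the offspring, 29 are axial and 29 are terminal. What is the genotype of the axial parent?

Test cross: ? × aa
Offspring: 29 axial, 29 terminal — approximately 1:1.
A 1:1 ratio in a test cross indicates the unknown parent is heterozygous (Aa).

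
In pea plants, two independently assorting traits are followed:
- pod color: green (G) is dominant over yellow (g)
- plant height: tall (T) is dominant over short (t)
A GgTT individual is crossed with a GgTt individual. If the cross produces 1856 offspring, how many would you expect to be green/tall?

Dihybrid cross GgTT × GgTt — consider each gene separately:
pod color: Gg × Gg → 1 GG, 2 Gg, 1 gg → 3 G_ : 1 gg (out of 4)
plant height: TT × Tt → 2 TT, 2 Tt → 4 T_ (out of 4)
Combine (counts out of 4 × 4 = 16): green/tall (G_T_) = 3×4 = 12; yellow/tall (ggT_) = 1×4 = 4
Phenotype counts (out of 16): 12 green/tall, 4 yellow/tall
green/tall: 12 out of 16 → fraction 3/4
Expected count = 3/4 × 1856 = 1392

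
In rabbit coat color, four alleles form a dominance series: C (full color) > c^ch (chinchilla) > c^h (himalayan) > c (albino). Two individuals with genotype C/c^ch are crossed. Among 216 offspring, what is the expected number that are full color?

Cross: C/c^ch × C/c^ch
Allele dominance: C > c^ch > c^h > c
Offspring genotypes: 1 C/C, 2 C/c^ch, 1 c^ch/c^ch
Phenotype counts: 3 full color, 1 chinchilla
full color: 3 out of 4 → fraction 3/4
Expected count = 3/4 × 216 = 162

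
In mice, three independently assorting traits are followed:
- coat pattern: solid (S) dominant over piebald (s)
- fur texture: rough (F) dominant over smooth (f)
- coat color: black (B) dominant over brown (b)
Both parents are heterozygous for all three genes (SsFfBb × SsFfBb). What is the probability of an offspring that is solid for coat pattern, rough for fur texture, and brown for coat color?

Trihybrid cross: SsFfBb × SsFfBb
Each trait segregates independently with a 3:1 phenotypic ratio, so each gene contributes 3/4 (dominant) or 1/4 (recessive).
Target: solid (coat pattern), rough (fur texture), brown (coat color)
Probability = product of independent per-trait probabilities
= 3/4 × 3/4 × 1/4 = 9/64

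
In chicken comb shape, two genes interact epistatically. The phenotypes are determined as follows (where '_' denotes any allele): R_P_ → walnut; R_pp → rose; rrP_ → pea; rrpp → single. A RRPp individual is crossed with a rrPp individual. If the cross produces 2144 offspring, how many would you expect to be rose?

Cross: RRPp × rrPp — consider each gene separately:
R gene: RR × rr → 4 Rr → 4 R_ (out of 4)
P gene: Pp × Pp → 1 PP, 2 Pp, 1 pp → 3 P_ : 1 pp (out of 4)
Genotype classes (out of 4 × 4 = 16): R_P_ = 4×3 = 12; R_pp = 4×1 = 4
Apply the phenotype rules: R_P_ (12) → walnut; R_pp (4) → rose
Phenotype counts (out of 16): 12 walnut, 4 rose
rose: 4 out of 16 → fraction 1/4
Expected count = 1/4 × 2144 = 536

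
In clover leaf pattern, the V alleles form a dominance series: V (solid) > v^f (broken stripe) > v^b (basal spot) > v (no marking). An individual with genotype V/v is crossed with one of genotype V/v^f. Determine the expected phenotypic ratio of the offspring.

Cross: V/v × V/v^f
Allele dominance: V > v^f > v^b > v
Offspring genotypes: 1 V/V, 1 V/v^f, 1 V/v, 1 v^f/v
Phenotype counts: 3 solid, 1 broken stripe
Ratio: 3 solid : 1 broken stripe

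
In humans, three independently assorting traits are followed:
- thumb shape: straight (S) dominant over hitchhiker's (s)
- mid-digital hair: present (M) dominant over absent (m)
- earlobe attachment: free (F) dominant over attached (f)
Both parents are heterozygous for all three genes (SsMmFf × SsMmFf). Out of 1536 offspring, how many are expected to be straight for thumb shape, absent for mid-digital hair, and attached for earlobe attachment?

Trihybrid cross: SsMmFf × SsMmFf
Each trait segregates independently with a 3:1 phenotypic ratio, so each gene contributes 3/4 (dominant) or 1/4 (recessive).
Target: straight (thumb shape), absent (mid-digital hair), attached (earlobe attachment)
Probability = product of independent per-trait probabilities
= 3/4 × 1/4 × 1/4 = 3/64
Expected count = 3/64 × 1536 = 72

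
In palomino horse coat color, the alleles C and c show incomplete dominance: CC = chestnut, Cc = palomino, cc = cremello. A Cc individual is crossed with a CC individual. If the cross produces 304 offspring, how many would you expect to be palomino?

Punnett square for Cc × CC:
Offspring genotypes: 2 CC, 2 Cc
Phenotype counts: 2 chestnut, 2 palomino
palomino: 2 out of 4 → fraction 1/2
Expected count = 1/2 × 304 = 152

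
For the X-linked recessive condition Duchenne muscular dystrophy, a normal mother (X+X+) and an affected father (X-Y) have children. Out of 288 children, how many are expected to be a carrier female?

Cross: X+X+ × X-Y
Offspring: 2 X+X-, 2 X+Y
Probability of a carrier female: 2/4 = 1/2
Expected count = 1/2 × 288 = 144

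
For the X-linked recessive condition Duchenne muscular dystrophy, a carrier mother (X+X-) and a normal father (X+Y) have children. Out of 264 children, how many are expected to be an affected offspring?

Cross: X+X- × X+Y
Offspring: 1 X+X+, 1 X+Y, 1 X+X-, 1 X-Y
Probability of an affected offspring: 1/4
Expected count = 1/4 × 264 = 66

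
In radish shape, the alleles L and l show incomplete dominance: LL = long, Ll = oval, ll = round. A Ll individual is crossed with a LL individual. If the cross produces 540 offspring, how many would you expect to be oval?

Punnett square for Ll × LL:
Offspring genotypes: 2 LL, 2 Ll
Phenotype counts: 2 long, 2 oval
oval: 2 out of 4 → fraction 1/2
Expected count = 1/2 × 540 = 270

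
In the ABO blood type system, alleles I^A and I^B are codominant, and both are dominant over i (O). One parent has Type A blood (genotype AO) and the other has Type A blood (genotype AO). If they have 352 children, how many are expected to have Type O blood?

Cross: AO × AO
Possible offspring genotypes: 1 AA, 2 AO, 1 OO
Blood type counts: 3 Type A, 1 Type O
Probability of Type O: 1/4
Expected count = 1/4 × 352 = 88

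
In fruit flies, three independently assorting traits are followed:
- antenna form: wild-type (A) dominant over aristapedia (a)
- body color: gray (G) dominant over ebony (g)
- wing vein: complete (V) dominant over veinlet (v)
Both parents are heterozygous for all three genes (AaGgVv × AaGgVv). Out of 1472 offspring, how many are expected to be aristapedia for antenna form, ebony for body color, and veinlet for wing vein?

Trihybrid cross: AaGgVv × AaGgVv
Each trait segregates independently with a 3:1 phenotypic ratio, so each gene contributes 3/4 (dominant) or 1/4 (recessive).
Target: aristapedia (antenna form), ebony (body color), veinlet (wing vein)
Probability = product of independent per-trait probabilities
= 1/4 × 1/4 × 1/4 = 1/64
Expected count = 1/64 × 1472 = 23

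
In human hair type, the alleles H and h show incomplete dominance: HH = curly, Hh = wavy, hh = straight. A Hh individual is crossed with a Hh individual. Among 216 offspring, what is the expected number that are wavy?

Punnett square for Hh × Hh:
Offspring genotypes: 1 HH, 2 Hh, 1 hh
Phenotype counts: 1 curly, 2 wavy, 1 straight
wavy: 2 out of 4 → fraction 1/2
Expected count = 1/2 × 216 = 108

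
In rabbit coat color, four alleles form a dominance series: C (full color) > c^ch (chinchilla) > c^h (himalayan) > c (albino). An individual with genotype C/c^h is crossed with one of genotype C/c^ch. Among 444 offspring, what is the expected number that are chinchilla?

Cross: C/c^h × C/c^ch
Allele dominance: C > c^ch > c^h > c
Offspring genotypes: 1 C/C, 1 C/c^ch, 1 C/c^h, 1 c^ch/c^h
Phenotype counts: 3 full color, 1 chinchilla
chinchilla: 1 out of 4 → fraction 1/4
Expected count = 1/4 × 444 = 111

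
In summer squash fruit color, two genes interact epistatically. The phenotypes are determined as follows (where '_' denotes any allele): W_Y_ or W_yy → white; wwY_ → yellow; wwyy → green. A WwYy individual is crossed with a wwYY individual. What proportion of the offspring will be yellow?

Cross: WwYy × wwYY — consider each gene separately:
W gene: Ww × ww → 2 Ww, 2 ww → 2 W_ : 2 ww (out of 4)
Y gene: Yy × YY → 2 YY, 2 Yy → 4 Y_ (out of 4)
Genotype classes (out of 4 × 4 = 16): W_Y_ = 2×4 = 8; wwY_ = 2×4 = 8
Apply the phenotype rules: W_Y_ (8) → white; wwY_ (8) → yellow
Phenotype counts (out of 16): 8 white, 8 yellow
yellow: 8 out of 16
Probability: 8/16 = 1/2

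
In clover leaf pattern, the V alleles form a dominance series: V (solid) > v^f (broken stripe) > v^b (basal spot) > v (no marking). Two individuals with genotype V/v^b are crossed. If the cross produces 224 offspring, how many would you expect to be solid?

Cross: V/v^b × V/v^b
Allele dominance: V > v^f > v^b > v
Offspring genotypes: 1 V/V, 2 V/v^b, 1 v^b/v^b
Phenotype counts: 3 solid, 1 basal spot
solid: 3 out of 4 → fraction 3/4
Expected count = 3/4 × 224 = 168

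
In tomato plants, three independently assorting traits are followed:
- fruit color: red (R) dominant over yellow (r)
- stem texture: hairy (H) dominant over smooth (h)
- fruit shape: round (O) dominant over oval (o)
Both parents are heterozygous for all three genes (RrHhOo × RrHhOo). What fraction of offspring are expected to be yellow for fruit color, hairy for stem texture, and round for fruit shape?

Trihybrid cross: RrHhOo × RrHhOo
Each trait segregates independently with a 3:1 phenotypic ratio, so each gene contributes 3/4 (dominant) or 1/4 (recessive).
Target: yellow (fruit color), hairy (stem texture), round (fruit shape)
Probability = product of independent per-trait probabilities
= 1/4 × 3/4 × 3/4 = 9/64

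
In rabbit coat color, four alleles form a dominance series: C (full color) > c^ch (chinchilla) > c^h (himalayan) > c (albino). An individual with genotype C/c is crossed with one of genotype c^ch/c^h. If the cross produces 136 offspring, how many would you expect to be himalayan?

Cross: C/c × c^ch/c^h
Allele dominance: C > c^ch > c^h > c
Offspring genotypes: 1 C/c^ch, 1 C/c^h, 1 c^ch/c, 1 c^h/c
Phenotype counts: 2 full color, 1 chinchilla, 1 himalayan
himalayan: 1 out of 4 → fraction 1/4
Expected count = 1/4 × 136 = 34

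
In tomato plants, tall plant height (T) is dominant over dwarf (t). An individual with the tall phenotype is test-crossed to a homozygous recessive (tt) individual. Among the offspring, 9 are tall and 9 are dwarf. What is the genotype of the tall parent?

Test cross: ? × tt
Offspring: 9 tall, 9 dwarf — approximately 1:1.
A 1:1 ratio in a test cross indicates the unknown parent is heterozygous (Tt).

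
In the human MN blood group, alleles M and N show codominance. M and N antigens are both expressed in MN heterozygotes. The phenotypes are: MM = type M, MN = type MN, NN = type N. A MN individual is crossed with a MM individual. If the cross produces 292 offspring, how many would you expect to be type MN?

Punnett square for MN × MM:
Offspring genotypes: 2 MM, 2 MN
Phenotype counts: 2 type M, 2 type MN
type MN: 2 out of 4 → fraction 1/2
Expected count = 1/2 × 292 = 146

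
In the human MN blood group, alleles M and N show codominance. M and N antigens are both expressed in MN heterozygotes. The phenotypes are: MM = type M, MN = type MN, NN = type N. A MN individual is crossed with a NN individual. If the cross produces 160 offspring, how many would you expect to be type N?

Punnett square for MN × NN:
Offspring genotypes: 2 MN, 2 NN
Phenotype counts: 2 type MN, 2 type N
type N: 2 out of 4 → fraction 1/2
Expected count = 1/2 × 160 = 80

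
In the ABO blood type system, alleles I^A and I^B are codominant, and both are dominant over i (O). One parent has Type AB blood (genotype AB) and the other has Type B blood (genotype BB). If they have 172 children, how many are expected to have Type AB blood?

Cross: AB × BB
Possible offspring genotypes: 2 AB, 2 BB
Blood type counts: 2 Type AB, 2 Type B
Probability of Type AB: 2/4 = 1/2
Expected count = 1/2 × 172 = 86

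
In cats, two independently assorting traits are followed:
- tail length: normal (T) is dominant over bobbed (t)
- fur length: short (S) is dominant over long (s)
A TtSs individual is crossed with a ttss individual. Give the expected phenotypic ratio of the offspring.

Dihybrid cross TtSs × ttss — consider each gene separately:
tail length: Tt × tt → 2 Tt, 2 tt → 2 T_ : 2 tt (out of 4)
fur length: Ss × ss → 2 Ss, 2 ss → 2 S_ : 2 ss (out of 4)
Combine (counts out of 4 × 4 = 16): normal/short (T_S_) = 2×2 = 4; normal/long (T_ss) = 2×2 = 4; bobbed/short (ttS_) = 2×2 = 4; bobbed/long (ttss) = 2×2 = 4
Phenotype counts (out of 16): 4 normal/short, 4 normal/long, 4 bobbed/short, 4 bobbed/long
Ratio: 1 normal/short : 1 normal/long : 1 bobbed/short : 1 bobbed/long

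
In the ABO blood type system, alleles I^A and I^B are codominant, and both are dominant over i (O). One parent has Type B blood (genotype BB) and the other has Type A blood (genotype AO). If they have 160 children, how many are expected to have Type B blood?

Cross: BB × AO
Possible offspring genotypes: 2 AB, 2 BO
Blood type counts: 2 Type AB, 2 Type B
Probability of Type B: 2/4 = 1/2
Expected count = 1/2 × 160 = 80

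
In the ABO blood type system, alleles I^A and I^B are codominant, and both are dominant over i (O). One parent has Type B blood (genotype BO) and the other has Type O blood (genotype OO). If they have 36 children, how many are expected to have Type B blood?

Cross: BO × OO
Possible offspring genotypes: 2 BO, 2 OO
Blood type counts: 2 Type B, 2 Type O
Probability of Type B: 2/4 = 1/2
Expected count = 1/2 × 36 = 18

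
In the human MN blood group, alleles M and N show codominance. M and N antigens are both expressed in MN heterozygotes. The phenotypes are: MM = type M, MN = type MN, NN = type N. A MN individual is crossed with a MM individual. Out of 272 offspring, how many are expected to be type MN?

Punnett square for MN × MM:
Offspring genotypes: 2 MM, 2 MN
Phenotype counts: 2 type M, 2 type MN
type MN: 2 out of 4 → fraction 1/2
Expected count = 1/2 × 272 = 136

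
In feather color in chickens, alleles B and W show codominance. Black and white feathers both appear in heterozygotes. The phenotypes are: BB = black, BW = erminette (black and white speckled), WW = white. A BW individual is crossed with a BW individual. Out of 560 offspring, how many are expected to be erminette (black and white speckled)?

Punnett square for BW × BW:
Offspring genotypes: 1 BB, 2 BW, 1 WW
Phenotype counts: 1 black, 2 erminette (black and white speckled), 1 white
erminette (black and white speckled): 2 out of 4 → fraction 1/2
Expected count = 1/2 × 560 = 280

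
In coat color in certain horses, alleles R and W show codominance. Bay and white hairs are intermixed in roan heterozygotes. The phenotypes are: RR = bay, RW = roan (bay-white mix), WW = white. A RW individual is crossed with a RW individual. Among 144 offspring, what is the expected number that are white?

Punnett square for RW × RW:
Offspring genotypes: 1 RR, 2 RW, 1 WW
Phenotype counts: 1 bay, 2 roan (bay-white mix), 1 white
white: 1 out of 4 → fraction 1/4
Expected count = 1/4 × 144 = 36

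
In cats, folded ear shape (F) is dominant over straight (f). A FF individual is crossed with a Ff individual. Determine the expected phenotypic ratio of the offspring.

Punnett square for FF × Ff:
Offspring genotypes: 2 FF, 2 Ff
folded: 4, straight: 0
Ratio: all folded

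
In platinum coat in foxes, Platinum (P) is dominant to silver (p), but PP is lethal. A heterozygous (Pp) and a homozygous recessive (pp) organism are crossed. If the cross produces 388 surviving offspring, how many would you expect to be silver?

Cross: Pp × pp
Punnett square offspring (before lethality): 2 Pp, 2 pp
No PP offspring are produced in this cross.
silver: 2 out of 4 → fraction 1/2
Expected count = 1/2 × 388 = 194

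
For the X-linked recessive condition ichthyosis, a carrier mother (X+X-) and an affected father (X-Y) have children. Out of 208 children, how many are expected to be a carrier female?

Cross: X+X- × X-Y
Offspring: 1 X+X-, 1 X+Y, 1 X-X-, 1 X-Y
Probability of a carrier female: 1/4
Expected count = 1/4 × 208 = 52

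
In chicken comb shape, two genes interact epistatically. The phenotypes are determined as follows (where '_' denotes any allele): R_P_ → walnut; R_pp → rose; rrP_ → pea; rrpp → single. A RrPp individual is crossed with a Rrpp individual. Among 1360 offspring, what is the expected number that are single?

Cross: RrPp × Rrpp — consider each gene separately:
R gene: Rr × Rr → 1 RR, 2 Rr, 1 rr → 3 R_ : 1 rr (out of 4)
P gene: Pp × pp → 2 Pp, 2 pp → 2 P_ : 2 pp (out of 4)
Genotype classes (out of 4 × 4 = 16): R_P_ = 3×2 = 6; R_pp = 3×2 = 6; rrP_ = 1×2 = 2; rrpp = 1×2 = 2
Apply the phenotype rules: R_P_ (6) → walnut; R_pp (6) → rose; rrP_ (2) → pea; rrpp (2) → single
Phenotype counts (out of 16): 6 walnut, 6 rose, 2 pea, 2 single
single: 2 out of 16 → fraction 1/8
Expected count = 1/8 × 1360 = 170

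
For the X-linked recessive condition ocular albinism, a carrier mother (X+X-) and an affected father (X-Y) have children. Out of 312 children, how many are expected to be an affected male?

Cross: X+X- × X-Y
Offspring: 1 X+X-, 1 X+Y, 1 X-X-, 1 X-Y
Probability of an affected male: 1/4
Expected count = 1/4 × 312 = 78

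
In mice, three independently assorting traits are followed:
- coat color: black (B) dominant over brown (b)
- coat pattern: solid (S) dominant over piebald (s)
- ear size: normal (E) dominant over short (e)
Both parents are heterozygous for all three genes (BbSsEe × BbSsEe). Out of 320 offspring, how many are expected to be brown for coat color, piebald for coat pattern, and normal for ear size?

Trihybrid cross: BbSsEe × BbSsEe
Each trait segregates independently with a 3:1 phenotypic ratio, so each gene contributes 3/4 (dominant) or 1/4 (recessive).
Target: brown (coat color), piebald (coat pattern), normal (ear size)
Probability = product of independent per-trait probabilities
= 1/4 × 1/4 × 3/4 = 3/64
Expected count = 3/64 × 320 = 15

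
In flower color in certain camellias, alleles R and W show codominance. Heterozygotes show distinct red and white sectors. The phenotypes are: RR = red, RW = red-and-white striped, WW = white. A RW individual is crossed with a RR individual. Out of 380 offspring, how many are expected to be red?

Punnett square for RW × RR:
Offspring genotypes: 2 RR, 2 RW
Phenotype counts: 2 red, 2 red-and-white striped
red: 2 out of 4 → fraction 1/2
Expected count = 1/2 × 380 = 190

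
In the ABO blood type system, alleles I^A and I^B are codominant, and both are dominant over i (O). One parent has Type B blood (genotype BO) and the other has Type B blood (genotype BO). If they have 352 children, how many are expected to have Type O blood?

Cross: BO × BO
Possible offspring genotypes: 1 BB, 2 BO, 1 OO
Blood type counts: 3 Type B, 1 Type O
Probability of Type O: 1/4
Expected count = 1/4 × 352 = 88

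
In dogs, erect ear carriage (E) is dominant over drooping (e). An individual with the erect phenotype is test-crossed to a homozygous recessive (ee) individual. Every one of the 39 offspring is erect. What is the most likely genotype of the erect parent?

Test cross: ? × ee
All offspring are erect.
If the unknown parent were heterozygous (Ee), about half of 39 offspring would be drooping; none are. The unknown parent is most likely homozygous dominant (EE).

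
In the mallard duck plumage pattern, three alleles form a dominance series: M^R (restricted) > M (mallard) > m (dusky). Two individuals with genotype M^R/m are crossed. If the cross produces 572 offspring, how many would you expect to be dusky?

Cross: M^R/m × M^R/m
Allele dominance: M^R > M > m
Offspring genotypes: 1 M^R/M^R, 2 M^R/m, 1 m/m
Phenotype counts: 3 restricted, 1 dusky
dusky: 1 out of 4 → fraction 1/4
Expected count = 1/4 × 572 = 143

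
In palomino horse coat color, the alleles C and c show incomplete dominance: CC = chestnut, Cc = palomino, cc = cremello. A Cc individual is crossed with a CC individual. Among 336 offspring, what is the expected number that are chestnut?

Punnett square for Cc × CC:
Offspring genotypes: 2 CC, 2 Cc
Phenotype counts: 2 chestnut, 2 palomino
chestnut: 2 out of 4 → fraction 1/2
Expected count = 1/2 × 336 = 168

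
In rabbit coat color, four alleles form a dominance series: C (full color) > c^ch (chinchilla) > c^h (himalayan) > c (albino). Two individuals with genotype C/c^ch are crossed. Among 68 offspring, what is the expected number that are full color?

Cross: C/c^ch × C/c^ch
Allele dominance: C > c^ch > c^h > c
Offspring genotypes: 1 C/C, 2 C/c^ch, 1 c^ch/c^ch
Phenotype counts: 3 full color, 1 chinchilla
full color: 3 out of 4 → fraction 3/4
Expected count = 3/4 × 68 = 51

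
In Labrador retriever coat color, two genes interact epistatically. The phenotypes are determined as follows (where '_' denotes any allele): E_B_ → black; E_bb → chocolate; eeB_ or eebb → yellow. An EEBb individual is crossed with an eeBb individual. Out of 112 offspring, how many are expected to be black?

Cross: EEBb × eeBb — consider each gene separately:
E gene: EE × ee → 4 Ee → 4 E_ (out of 4)
B gene: Bb × Bb → 1 BB, 2 Bb, 1 bb → 3 B_ : 1 bb (out of 4)
Genotype classes (out of 4 × 4 = 16): E_B_ = 4×3 = 12; E_bb = 4×1 = 4
Apply the phenotype rules: E_B_ (12) → black; E_bb (4) → chocolate
Phenotype counts (out of 16): 12 black, 4 chocolate
black: 12 out of 16 → fraction 3/4
Expected count = 3/4 × 112 = 84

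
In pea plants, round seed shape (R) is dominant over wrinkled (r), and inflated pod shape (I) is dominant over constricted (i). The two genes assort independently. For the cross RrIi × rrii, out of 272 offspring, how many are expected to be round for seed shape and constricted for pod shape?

Dihybrid cross RrIi × rrii — consider each gene separately:
seed shape: Rr × rr → 2 Rr, 2 rr → 2 R_ : 2 rr (out of 4)
pod shape: Ii × ii → 2 Ii, 2 ii → 2 I_ : 2 ii (out of 4)
Looking for: round (R_) and constricted (ii)
P(round) = 2/4, P(constricted) = 2/4
P(both) = 2/4 × 2/4 = 4/16 = 1/4
Expected count = 1/4 × 272 = 68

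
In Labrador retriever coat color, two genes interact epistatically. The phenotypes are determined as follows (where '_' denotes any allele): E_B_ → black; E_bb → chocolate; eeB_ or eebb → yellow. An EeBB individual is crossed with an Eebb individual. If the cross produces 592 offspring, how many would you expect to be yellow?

Cross: EeBB × Eebb — consider each gene separately:
E gene: Ee × Ee → 1 EE, 2 Ee, 1 ee → 3 E_ : 1 ee (out of 4)
B gene: BB × bb → 4 Bb → 4 B_ (out of 4)
Genotype classes (out of 4 × 4 = 16): E_B_ = 3×4 = 12; eeB_ = 1×4 = 4
Apply the phenotype rules: E_B_ (12) → black; eeB_ (4) → yellow
Phenotype counts (out of 16): 12 black, 4 yellow
yellow: 4 out of 16 → fraction 1/4
Expected count = 1/4 × 592 = 148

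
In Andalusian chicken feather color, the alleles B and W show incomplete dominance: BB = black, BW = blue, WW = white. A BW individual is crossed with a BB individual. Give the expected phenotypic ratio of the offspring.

Punnett square for BW × BB:
Offspring genotypes: 2 BB, 2 BW
Phenotype counts: 2 black, 2 blue
Ratio: 1 black : 1 blue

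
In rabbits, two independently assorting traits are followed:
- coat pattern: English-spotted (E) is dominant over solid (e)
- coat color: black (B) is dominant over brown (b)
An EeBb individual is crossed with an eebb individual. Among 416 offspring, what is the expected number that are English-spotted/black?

Dihybrid cross EeBb × eebb — consider each gene separately:
coat pattern: Ee × ee → 2 Ee, 2 ee → 2 E_ : 2 ee (out of 4)
coat color: Bb × bb → 2 Bb, 2 bb → 2 B_ : 2 bb (out of 4)
Combine (counts out of 4 × 4 = 16): English-spotted/black (E_B_) = 2×2 = 4; English-spotted/brown (E_bb) = 2×2 = 4; solid/black (eeB_) = 2×2 = 4; solid/brown (eebb) = 2×2 = 4
Phenotype counts (out of 16): 4 English-spotted/black, 4 English-spotted/brown, 4 solid/black, 4 solid/brown
English-spotted/black: 4 out of 16 → fraction 1/4
Expected count = 1/4 × 416 = 104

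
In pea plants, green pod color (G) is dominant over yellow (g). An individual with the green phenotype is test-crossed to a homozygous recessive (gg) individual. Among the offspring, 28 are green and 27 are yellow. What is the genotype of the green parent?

Test cross: ? × gg
Offspring: 28 green, 27 yellow — approximately 1:1.
A 1:1 ratio in a test cross indicates the unknown parent is heterozygous (Gg).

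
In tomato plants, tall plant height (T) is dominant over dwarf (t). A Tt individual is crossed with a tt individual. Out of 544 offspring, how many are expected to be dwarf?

Punnett square for Tt × tt:
Offspring genotypes: 2 Tt, 2 tt
tall: 2, dwarf: 2
dwarf: 2 out of 4 → fraction 1/2
Expected count = 1/2 × 544 = 272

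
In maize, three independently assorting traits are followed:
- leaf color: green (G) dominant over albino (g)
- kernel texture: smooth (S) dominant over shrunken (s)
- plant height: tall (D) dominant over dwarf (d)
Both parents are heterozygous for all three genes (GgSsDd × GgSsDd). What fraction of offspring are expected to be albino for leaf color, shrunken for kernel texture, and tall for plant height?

Trihybrid cross: GgSsDd × GgSsDd
Each trait segregates independently with a 3:1 phenotypic ratio, so each gene contributes 3/4 (dominant) or 1/4 (recessive).
Target: albino (leaf color), shrunken (kernel texture), tall (plant height)
Probability = product of independent per-trait probabilities
= 1/4 × 1/4 × 3/4 = 3/64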